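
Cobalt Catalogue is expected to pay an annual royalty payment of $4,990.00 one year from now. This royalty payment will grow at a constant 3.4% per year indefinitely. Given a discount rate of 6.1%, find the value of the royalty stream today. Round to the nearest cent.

$184814.81

Growing perpetuity: P = D₁ / (r − g) = $4,990.0000 / (0.061 − 0.034) = $184,814.81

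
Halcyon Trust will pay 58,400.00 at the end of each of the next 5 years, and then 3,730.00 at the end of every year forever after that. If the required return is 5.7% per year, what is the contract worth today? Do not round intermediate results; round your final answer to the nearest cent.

PV of 5-year annuity: 58,400.00 × [1 − (1+0.057)^−5] / 0.057 = 248022.79190
Perpetuity value at year 5: 3,730.00 / 0.057 = 65438.59649
PV of perpetuity: 65438.59649 / (1+0.057)^5 = 49597.41475
Total PV = 248022.79190 + 49597.41475 = 297620.20665

297620.21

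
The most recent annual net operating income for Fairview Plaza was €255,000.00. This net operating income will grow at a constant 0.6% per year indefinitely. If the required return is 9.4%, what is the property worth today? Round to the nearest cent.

€2915113.64

D₁ = D₀ × (1 + g) = €255,000.00 × 1.006 = €256,530.0000
Growing perpetuity: P = D₁ / (r − g) = €256,530.0000 / (0.094 − 0.006) = €2,915,113.64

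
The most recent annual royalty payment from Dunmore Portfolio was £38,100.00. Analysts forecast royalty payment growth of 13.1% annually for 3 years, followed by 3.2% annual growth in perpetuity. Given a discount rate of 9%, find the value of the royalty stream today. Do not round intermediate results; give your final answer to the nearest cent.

D_1 = 43091.10000
D_2 = 48736.03410
D_3 = 55120.45457
Terminal value at year 3: TV = D_3×(1+g_2)/(r−g_2) = 56884.30911/0.058 = 980763.95023
P_0 = D_1/(1+r)^1 + D_2/(1+r)^2 + D_3/(1+r)^3 + TV/(1+r)^3
    = 39533.11927 + 41020.14485 + 42563.10443 + 757329.72021 = 880446.08876

£880446.09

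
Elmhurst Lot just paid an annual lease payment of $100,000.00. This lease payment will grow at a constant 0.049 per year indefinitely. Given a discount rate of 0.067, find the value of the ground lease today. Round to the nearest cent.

D₁ = D₀ × (1 + g) = $100,000.00 × 1.049 = $104,900.0000
Growing perpetuity: P = D₁ / (r − g) = $104,900.0000 / (0.067 − 0.049) = $5,827,777.78

$5827777.78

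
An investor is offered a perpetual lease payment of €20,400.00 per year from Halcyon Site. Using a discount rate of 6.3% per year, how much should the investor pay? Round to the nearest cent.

Level perpetuity: PV = C / r = €20,400.00 / 0.063 = €323,809.52

€323809.52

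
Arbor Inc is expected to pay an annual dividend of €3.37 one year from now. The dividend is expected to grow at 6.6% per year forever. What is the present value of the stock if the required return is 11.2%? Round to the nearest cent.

€73.26

Growing perpetuity: P = D₁ / (r − g) = €3.3700 / (0.112 − 0.066) = €73.26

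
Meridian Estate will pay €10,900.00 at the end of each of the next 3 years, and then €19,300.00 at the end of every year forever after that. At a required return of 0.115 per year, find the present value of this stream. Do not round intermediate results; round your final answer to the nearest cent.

PV of 3-year annuity: €10,900.00 × [1 − (1+0.115)^−3] / 0.115 = 26406.55131
Perpetuity value at year 3: €19,300.00 / 0.115 = 167826.08696
PV of perpetuity: 167826.08696 / (1+0.115)^3 = 121069.53280
Total PV = 26406.55131 + 121069.53280 = 147476.08411

€147476.08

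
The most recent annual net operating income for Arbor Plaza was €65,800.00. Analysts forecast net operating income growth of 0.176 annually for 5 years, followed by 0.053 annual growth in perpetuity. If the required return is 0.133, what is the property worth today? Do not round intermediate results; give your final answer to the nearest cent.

€1411810.49

D_1 = 77380.80000
D_2 = 90999.82080
D_3 = 107015.78926
D_4 = 125850.56817
D_5 = 148000.26817
Terminal value at year 5: TV = D_5×(1+g_2)/(r−g_2) = 155844.28238/0.08 = 1948053.52977
P_0 = D_1/(1+r)^1 + D_2/(1+r)^2 + D_3/(1+r)^3 + D_4/(1+r)^4 + D_5/(1+r)^5 + TV/(1+r)^5
    = 68297.26390 + 70889.30481 + 73579.71973 + 76372.24219 + 79270.74741 + 1043401.21280 = 1411810.49085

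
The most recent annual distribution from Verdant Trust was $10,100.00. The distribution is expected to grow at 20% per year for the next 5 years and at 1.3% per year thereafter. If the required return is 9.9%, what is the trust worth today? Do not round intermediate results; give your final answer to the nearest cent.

D_1 = 12120.00000
D_2 = 14544.00000
D_3 = 17452.80000
D_4 = 20943.36000
D_5 = 25132.03200
Terminal value at year 5: TV = D_5×(1+g_2)/(r−g_2) = 25458.74842/0.086 = 296031.95833
P_0 = D_1/(1+r)^1 + D_2/(1+r)^2 + D_3/(1+r)^3 + D_4/(1+r)^4 + D_5/(1+r)^5 + TV/(1+r)^5
    = 11028.20746 + 12041.71879 + 13148.37357 + 14356.73183 + 15676.14031 + 184650.35036 = 250901.52232

$250901.52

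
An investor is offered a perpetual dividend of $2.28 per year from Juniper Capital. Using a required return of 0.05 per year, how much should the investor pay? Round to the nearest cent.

$45.60

Level perpetuity: PV = C / r = $2.28 / 0.05 = $45.60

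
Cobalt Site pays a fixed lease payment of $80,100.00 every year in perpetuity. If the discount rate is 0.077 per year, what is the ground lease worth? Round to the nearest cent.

Level perpetuity: PV = C / r = $80,100.00 / 0.077 = $1,040,259.74

$1040259.74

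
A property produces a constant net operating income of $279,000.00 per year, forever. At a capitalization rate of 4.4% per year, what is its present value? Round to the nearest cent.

Level perpetuity: PV = C / r = $279,000.00 / 0.044 = $6,340,909.09

$6340909.09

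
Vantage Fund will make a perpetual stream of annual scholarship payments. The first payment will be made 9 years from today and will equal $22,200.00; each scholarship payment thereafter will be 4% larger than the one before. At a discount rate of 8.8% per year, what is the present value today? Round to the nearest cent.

$235548.63

Value at end of year 8: C₁ / (r − g) = $22,200.00 / (0.088 − 0.04) = $462,500.0000
Discount to today: PV = $462,500.0000 / (1 + 0.088)^8 = $462,500.0000 / 1.963501 = $235,548.63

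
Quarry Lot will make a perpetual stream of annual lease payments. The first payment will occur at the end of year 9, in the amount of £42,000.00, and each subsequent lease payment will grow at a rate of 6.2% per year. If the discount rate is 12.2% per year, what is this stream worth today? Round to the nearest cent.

£278711.69

Value at end of year 8: C₁ / (r − g) = £42,000.00 / (0.122 − 0.062) = £700,000.0000
Discount to today: PV = £700,000.0000 / (1 + 0.122)^8 = £700,000.0000 / 2.511556 = £278,711.69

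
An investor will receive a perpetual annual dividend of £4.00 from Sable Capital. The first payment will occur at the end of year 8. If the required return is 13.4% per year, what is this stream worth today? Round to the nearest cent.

£12.38

Value at end of year 7: C / r = £4.00 / 0.134 = £29.8507
Discount to today: PV = £29.8507 / (1 + 0.134)^7 = £29.8507 / 2.411523 = £12.38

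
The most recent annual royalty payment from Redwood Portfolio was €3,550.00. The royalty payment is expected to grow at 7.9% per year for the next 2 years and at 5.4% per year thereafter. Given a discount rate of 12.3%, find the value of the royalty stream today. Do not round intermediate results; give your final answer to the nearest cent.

D_1 = 3830.45000
D_2 = 4133.05555
Terminal value at year 2: TV = D_2×(1+g_2)/(r−g_2) = 4356.24055/0.069 = 63133.92101
P_0 = D_1/(1+r)^1 + D_2/(1+r)^2 + TV/(1+r)^2
    = 3410.90828 + 3277.26628 + 50061.42989 = 56749.60445

€56749.60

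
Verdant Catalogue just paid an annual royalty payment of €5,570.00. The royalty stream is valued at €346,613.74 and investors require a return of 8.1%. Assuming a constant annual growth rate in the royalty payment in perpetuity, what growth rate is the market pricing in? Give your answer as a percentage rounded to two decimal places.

P = D₀(1+g)/(r−g) ⇒ P(r−g) = D₀(1+g) ⇒ g(P+D₀) = P·r − D₀
g = (P·r − D₀)/(P + D₀) = (€346,613.74×0.081 − €5,570.00) / (€346,613.74 + €5,570.00) = 0.063903

6.39%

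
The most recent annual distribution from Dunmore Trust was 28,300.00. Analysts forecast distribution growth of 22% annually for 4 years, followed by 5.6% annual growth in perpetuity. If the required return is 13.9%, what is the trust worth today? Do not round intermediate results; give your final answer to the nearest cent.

D_1 = 34526.00000
D_2 = 42121.72000
D_3 = 51388.49840
D_4 = 62693.96805
Terminal value at year 4: TV = D_4×(1+g_2)/(r−g_2) = 66204.83026/0.083 = 797648.55733
P_0 = D_1/(1+r)^1 + D_2/(1+r)^2 + D_3/(1+r)^3 + D_4/(1+r)^4 + TV/(1+r)^4
    = 30312.55487 + 32468.23261 + 34777.21140 + 37250.39325 + 473932.71410 = 608741.10623

608741.11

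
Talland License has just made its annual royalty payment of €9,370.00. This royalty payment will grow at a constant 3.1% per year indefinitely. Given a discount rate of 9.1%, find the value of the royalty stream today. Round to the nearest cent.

€161007.83

D₁ = D₀ × (1 + g) = €9,370.00 × 1.031 = €9,660.4700
Growing perpetuity: P = D₁ / (r − g) = €9,660.4700 / (0.091 − 0.031) = €161,007.83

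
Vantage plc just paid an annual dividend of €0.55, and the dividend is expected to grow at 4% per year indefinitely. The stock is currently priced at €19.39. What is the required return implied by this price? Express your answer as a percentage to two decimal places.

D₁ = €0.55 × 1.04 = €0.5720
P = D₁/(r − g) ⇒ r = D₁/P + g = €0.5720/€19.39 + 0.04 = 0.029500 + 0.04 = 0.069500

6.95%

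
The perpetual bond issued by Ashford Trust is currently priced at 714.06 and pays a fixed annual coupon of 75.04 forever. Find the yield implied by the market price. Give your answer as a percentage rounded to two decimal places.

10.51%

P = C/r ⇒ r = C/P = 75.04/714.06 = 0.105089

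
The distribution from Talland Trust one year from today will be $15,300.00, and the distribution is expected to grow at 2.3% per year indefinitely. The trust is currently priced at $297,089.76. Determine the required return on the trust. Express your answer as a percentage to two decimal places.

7.45%

P = D₁/(r − g) ⇒ r = D₁/P + g = $15,300.0000/$297,089.76 + 0.023 = 0.051500 + 0.023 = 0.074500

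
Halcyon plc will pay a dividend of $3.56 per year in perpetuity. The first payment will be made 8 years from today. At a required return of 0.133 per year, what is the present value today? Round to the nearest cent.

Value at end of year 7: C / r = $3.56 / 0.133 = $26.7669
Discount to today: PV = $26.7669 / (1 + 0.133)^7 = $26.7669 / 2.396676 = $11.17

$11.17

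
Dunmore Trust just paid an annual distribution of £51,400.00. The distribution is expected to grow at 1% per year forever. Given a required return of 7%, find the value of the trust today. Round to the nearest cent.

£865233.33

D₁ = D₀ × (1 + g) = £51,400.00 × 1.01 = £51,914.0000
Growing perpetuity: P = D₁ / (r − g) = £51,914.0000 / (0.07 − 0.01) = £865,233.33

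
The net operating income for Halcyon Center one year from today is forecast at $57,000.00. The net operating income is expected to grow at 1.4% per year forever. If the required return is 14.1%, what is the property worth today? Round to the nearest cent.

$448818.90

Growing perpetuity: P = D₁ / (r − g) = $57,000.0000 / (0.141 − 0.014) = $448,818.90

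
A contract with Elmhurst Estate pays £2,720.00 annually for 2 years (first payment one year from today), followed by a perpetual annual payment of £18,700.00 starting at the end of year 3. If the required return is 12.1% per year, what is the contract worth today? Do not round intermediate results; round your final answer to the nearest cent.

PV of 2-year annuity: £2,720.00 × [1 − (1+0.121)^−2] / 0.121 = 4590.90544
Perpetuity value at year 2: £18,700.00 / 0.121 = 154545.45455
PV of perpetuity: 154545.45455 / (1+0.121)^2 = 122982.97966
Total PV = 4590.90544 + 122982.97966 = 127573.88510

£127573.89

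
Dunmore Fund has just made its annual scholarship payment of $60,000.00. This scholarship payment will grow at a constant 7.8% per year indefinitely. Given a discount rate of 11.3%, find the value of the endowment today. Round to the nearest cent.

D₁ = D₀ × (1 + g) = $60,000.00 × 1.078 = $64,680.0000
Growing perpetuity: P = D₁ / (r − g) = $64,680.0000 / (0.113 − 0.078) = $1,848,000.00

$1848000.00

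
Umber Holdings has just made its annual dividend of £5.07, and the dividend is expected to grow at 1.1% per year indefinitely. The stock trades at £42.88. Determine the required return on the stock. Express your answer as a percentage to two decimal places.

D₁ = £5.07 × 1.011 = £5.1258
P = D₁/(r − g) ⇒ r = D₁/P + g = £5.1258/£42.88 + 0.011 = 0.119538 + 0.011 = 0.130538

13.05%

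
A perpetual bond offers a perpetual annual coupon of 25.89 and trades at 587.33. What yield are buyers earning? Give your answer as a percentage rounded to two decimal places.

4.41%

P = C/r ⇒ r = C/P = 25.89/587.33 = 0.044081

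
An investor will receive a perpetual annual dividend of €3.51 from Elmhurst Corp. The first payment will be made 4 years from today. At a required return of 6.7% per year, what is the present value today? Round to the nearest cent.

Value at end of year 3: C / r = €3.51 / 0.067 = €52.3881
Discount to today: PV = €52.3881 / (1 + 0.067)^3 = €52.3881 / 1.214768 = €43.13

€43.13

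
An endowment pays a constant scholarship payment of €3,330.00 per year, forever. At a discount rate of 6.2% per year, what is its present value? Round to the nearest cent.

Level perpetuity: PV = C / r = €3,330.00 / 0.062 = €53,709.68

€53709.68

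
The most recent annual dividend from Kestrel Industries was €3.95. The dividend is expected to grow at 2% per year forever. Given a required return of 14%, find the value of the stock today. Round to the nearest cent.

€33.58

D₁ = D₀ × (1 + g) = €3.95 × 1.02 = €4.0290
Growing perpetuity: P = D₁ / (r − g) = €4.0290 / (0.14 − 0.02) = €33.58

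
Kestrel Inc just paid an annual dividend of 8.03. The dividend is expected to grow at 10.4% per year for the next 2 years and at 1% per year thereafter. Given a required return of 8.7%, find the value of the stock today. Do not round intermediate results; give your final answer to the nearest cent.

D_1 = 8.86512
D_2 = 9.78709
Terminal value at year 2: TV = D_2×(1+g_2)/(r−g_2) = 9.88496/0.077 = 128.37615
P_0 = D_1/(1+r)^1 + D_2/(1+r)^2 + TV/(1+r)^2
    = 8.15558 + 8.28313 + 108.64888 = 125.08760

125.09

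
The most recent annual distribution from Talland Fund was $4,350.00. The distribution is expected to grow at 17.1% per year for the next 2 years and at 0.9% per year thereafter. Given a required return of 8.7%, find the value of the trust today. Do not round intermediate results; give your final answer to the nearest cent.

D_1 = 5093.85000
D_2 = 5964.89835
Terminal value at year 2: TV = D_2×(1+g_2)/(r−g_2) = 6018.58244/0.078 = 77161.31327
P_0 = D_1/(1+r)^1 + D_2/(1+r)^2 + TV/(1+r)^2
    = 4686.15455 + 5048.28609 + 65304.11112 = 75038.55177

$75038.55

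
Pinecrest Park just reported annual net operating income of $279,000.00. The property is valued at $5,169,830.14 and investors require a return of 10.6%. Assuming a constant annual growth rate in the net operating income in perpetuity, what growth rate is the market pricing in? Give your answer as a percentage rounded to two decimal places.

P = D₀(1+g)/(r−g) ⇒ P(r−g) = D₀(1+g) ⇒ g(P+D₀) = P·r − D₀
g = (P·r − D₀)/(P + D₀) = ($5,169,830.14×0.106 − $279,000.00) / ($5,169,830.14 + $279,000.00) = 0.049369

4.94%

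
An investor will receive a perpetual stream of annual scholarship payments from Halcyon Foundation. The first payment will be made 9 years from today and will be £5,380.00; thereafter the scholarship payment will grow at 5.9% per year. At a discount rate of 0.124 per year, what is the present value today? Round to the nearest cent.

Value at end of year 8: C₁ / (r − g) = £5,380.00 / (0.124 − 0.059) = £82,769.2308
Discount to today: PV = £82,769.2308 / (1 + 0.124)^8 = £82,769.2308 / 2.547596 = £32,489.16

£32489.16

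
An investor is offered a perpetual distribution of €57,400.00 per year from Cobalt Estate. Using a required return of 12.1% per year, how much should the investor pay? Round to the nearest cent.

Level perpetuity: PV = C / r = €57,400.00 / 0.121 = €474,380.17

€474380.17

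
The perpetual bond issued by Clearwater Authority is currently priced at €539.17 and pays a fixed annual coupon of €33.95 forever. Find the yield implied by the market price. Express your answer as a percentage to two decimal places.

P = C/r ⇒ r = C/P = €33.95/€539.17 = 0.062967

6.30%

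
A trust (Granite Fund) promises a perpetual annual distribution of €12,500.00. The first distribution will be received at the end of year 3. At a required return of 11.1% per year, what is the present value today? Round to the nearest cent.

Value at end of year 2: C / r = €12,500.00 / 0.111 = €112,612.6126
Discount to today: PV = €112,612.6126 / (1 + 0.111)^2 = €112,612.6126 / 1.234321 = €91,234.46

€91234.46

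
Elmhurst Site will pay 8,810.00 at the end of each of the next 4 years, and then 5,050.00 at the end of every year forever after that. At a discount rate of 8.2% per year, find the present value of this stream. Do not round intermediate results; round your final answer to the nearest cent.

PV of 4-year annuity: 8,810.00 × [1 − (1+0.082)^−4] / 0.082 = 29050.40547
Perpetuity value at year 4: 5,050.00 / 0.082 = 61585.36585
PV of perpetuity: 61585.36585 / (1+0.082)^4 = 44933.31731
Total PV = 29050.40547 + 44933.31731 = 73983.72279

73983.72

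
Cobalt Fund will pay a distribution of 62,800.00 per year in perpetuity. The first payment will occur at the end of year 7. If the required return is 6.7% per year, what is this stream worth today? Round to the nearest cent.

Value at end of year 6: C / r = 62,800.00 / 0.067 = 937,313.4328
Discount to today: PV = 937,313.4328 / (1 + 0.067)^6 = 937,313.4328 / 1.475661 = 635,182.21

635182.21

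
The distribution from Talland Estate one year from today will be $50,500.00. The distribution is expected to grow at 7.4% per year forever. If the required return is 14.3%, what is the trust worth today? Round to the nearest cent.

$731884.06

Growing perpetuity: P = D₁ / (r − g) = $50,500.0000 / (0.143 − 0.074) = $731,884.06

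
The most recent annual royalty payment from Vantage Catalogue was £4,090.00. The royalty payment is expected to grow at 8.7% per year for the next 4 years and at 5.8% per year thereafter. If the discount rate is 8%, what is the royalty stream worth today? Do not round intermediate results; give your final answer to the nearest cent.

D_1 = 4445.83000
D_2 = 4832.61721
D_3 = 5253.05491
D_4 = 5710.07068
Terminal value at year 4: TV = D_4×(1+g_2)/(r−g_2) = 6041.25478/0.022 = 274602.49018
P_0 = D_1/(1+r)^1 + D_2/(1+r)^2 + D_3/(1+r)^3 + D_4/(1+r)^4 + TV/(1+r)^4
    = 4116.50926 + 4143.19034 + 4170.04435 + 4197.07241 + 201841.02793 = 218467.84429

£218467.84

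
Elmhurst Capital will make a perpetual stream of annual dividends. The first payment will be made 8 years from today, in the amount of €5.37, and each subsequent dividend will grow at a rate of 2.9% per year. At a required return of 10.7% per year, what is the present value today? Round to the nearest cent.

Value at end of year 7: C₁ / (r − g) = €5.37 / (0.107 − 0.029) = €68.8462
Discount to today: PV = €68.8462 / (1 + 0.107)^7 = €68.8462 / 2.037198 = €33.79

€33.79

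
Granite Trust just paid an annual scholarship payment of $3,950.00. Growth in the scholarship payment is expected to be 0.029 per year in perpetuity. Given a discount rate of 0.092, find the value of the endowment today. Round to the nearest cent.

D₁ = D₀ × (1 + g) = $3,950.00 × 1.029 = $4,064.5500
Growing perpetuity: P = D₁ / (r − g) = $4,064.5500 / (0.092 − 0.029) = $64,516.67

$64516.67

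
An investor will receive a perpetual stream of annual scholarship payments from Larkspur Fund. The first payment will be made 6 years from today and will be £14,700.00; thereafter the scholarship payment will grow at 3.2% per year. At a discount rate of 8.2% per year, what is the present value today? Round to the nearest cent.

£198249.01

Value at end of year 5: C₁ / (r − g) = £14,700.00 / (0.082 − 0.032) = £294,000.0000
Discount to today: PV = £294,000.0000 / (1 + 0.082)^5 = £294,000.0000 / 1.482983 = £198,249.01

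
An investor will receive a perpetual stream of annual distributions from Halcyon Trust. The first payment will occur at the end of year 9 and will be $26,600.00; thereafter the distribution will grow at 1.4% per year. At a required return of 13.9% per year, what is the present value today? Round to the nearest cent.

$75124.54

Value at end of year 8: C₁ / (r − g) = $26,600.00 / (0.139 − 0.014) = $212,800.0000
Discount to today: PV = $212,800.0000 / (1 + 0.139)^8 = $212,800.0000 / 2.832630 = $75,124.54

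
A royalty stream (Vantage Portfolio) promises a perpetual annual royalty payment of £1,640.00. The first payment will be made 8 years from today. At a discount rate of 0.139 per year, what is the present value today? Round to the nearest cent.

Value at end of year 7: C / r = £1,640.00 / 0.139 = £11,798.5612
Discount to today: PV = £11,798.5612 / (1 + 0.139)^7 = £11,798.5612 / 2.486944 = £4,744.20

£4744.20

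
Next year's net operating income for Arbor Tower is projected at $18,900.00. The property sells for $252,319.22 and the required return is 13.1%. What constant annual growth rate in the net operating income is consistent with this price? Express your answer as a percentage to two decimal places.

P = D₁/(r−g) ⇒ g = r − D₁/P = 0.131 − $18,900.00/$252,319.22 = 0.056095

5.61%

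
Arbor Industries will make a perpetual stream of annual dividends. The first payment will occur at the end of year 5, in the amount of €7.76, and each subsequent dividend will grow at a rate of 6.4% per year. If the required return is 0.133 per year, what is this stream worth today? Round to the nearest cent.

Value at end of year 4: C₁ / (r − g) = €7.76 / (0.133 − 0.064) = €112.4638
Discount to today: PV = €112.4638 / (1 + 0.133)^4 = €112.4638 / 1.647857 = €68.25

€68.25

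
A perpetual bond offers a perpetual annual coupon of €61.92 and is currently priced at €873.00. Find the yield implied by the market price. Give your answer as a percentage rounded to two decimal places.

7.09%

P = C/r ⇒ r = C/P = €61.92/€873.00 = 0.070928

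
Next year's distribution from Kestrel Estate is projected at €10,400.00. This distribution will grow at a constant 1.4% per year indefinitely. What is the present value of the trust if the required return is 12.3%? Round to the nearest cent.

€95412.84

Growing perpetuity: P = D₁ / (r − g) = €10,400.0000 / (0.123 − 0.014) = €95,412.84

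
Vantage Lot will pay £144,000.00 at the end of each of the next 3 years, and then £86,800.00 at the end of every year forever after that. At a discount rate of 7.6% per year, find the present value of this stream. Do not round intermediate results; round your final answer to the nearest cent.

PV of 3-year annuity: £144,000.00 × [1 − (1+0.076)^−3] / 0.076 = 373796.82796
Perpetuity value at year 3: £86,800.00 / 0.076 = 1142105.26316
PV of perpetuity: 1142105.26316 / (1+0.076)^3 = 916788.84186
Total PV = 373796.82796 + 916788.84186 = 1290585.66982

£1290585.67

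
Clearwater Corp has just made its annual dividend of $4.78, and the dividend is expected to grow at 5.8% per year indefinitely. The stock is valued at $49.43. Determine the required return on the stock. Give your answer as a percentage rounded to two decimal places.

16.03%

D₁ = $4.78 × 1.058 = $5.0572
P = D₁/(r − g) ⇒ r = D₁/P + g = $5.0572/$49.43 + 0.058 = 0.102311 + 0.058 = 0.160311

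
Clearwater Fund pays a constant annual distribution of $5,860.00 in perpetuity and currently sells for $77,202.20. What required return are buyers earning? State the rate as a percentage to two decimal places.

P = C/r ⇒ r = C/P = $5,860.00/$77,202.20 = 0.075905

7.59%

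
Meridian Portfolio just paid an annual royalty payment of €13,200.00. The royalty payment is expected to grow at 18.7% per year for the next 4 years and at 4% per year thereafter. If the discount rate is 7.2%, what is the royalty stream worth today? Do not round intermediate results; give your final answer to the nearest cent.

D_1 = 15668.40000
D_2 = 18598.39080
D_3 = 22076.28988
D_4 = 26204.55609
Terminal value at year 4: TV = D_4×(1+g_2)/(r−g_2) = 27252.73833/0.032 = 851648.07283
P_0 = D_1/(1+r)^1 + D_2/(1+r)^2 + D_3/(1+r)^3 + D_4/(1+r)^4 + TV/(1+r)^4
    = 14616.04478 + 16183.99734 + 17920.15377 + 19842.55833 + 644883.14565 = 713445.89986

€713445.90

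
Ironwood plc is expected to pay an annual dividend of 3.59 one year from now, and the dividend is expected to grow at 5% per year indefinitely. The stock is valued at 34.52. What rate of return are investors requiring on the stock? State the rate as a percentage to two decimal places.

15.40%

P = D₁/(r − g) ⇒ r = D₁/P + g = 3.5900/34.52 + 0.05 = 0.103998 + 0.05 = 0.153998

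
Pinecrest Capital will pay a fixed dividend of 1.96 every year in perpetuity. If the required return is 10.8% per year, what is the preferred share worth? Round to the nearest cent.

18.15

Level perpetuity: PV = C / r = 1.96 / 0.108 = 18.15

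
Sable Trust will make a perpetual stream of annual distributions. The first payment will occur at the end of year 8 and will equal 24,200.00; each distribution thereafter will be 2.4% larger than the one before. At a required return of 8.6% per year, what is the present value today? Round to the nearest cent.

Value at end of year 7: C₁ / (r − g) = 24,200.00 / (0.086 − 0.024) = 390,322.5806
Discount to today: PV = 390,322.5806 / (1 + 0.086)^7 = 390,322.5806 / 1.781594 = 219,086.14

219086.14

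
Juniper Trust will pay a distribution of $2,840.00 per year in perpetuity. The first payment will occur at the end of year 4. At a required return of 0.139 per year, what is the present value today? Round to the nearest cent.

Value at end of year 3: C / r = $2,840.00 / 0.139 = $20,431.6547
Discount to today: PV = $20,431.6547 / (1 + 0.139)^3 = $20,431.6547 / 1.477649 = $13,827.14

$13827.14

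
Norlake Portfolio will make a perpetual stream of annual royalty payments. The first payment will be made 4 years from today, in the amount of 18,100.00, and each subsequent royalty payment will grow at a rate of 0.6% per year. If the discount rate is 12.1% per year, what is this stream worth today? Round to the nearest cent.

111728.48

Value at end of year 3: C₁ / (r − g) = 18,100.00 / (0.121 − 0.006) = 157,391.3043
Discount to today: PV = 157,391.3043 / (1 + 0.121)^3 = 157,391.3043 / 1.408695 = 111,728.48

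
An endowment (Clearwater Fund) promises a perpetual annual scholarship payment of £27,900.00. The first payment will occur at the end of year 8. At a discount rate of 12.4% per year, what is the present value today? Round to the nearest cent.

Value at end of year 7: C / r = £27,900.00 / 0.124 = £225,000.0000
Discount to today: PV = £225,000.0000 / (1 + 0.124)^7 = £225,000.0000 / 2.266544 = £99,270.07

£99270.07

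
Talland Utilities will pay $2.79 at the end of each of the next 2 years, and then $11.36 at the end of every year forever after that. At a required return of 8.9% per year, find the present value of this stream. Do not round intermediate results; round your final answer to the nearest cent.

PV of 2-year annuity: $2.79 × [1 − (1+0.089)^−2] / 0.089 = 4.91459
Perpetuity value at year 2: $11.36 / 0.089 = 127.64045
PV of perpetuity: 127.64045 / (1+0.089)^2 = 107.62981
Total PV = 4.91459 + 107.62981 = 112.54439

$112.54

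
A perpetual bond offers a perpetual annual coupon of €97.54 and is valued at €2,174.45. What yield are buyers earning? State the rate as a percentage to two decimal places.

P = C/r ⇒ r = C/P = €97.54/€2,174.45 = 0.044857

4.49%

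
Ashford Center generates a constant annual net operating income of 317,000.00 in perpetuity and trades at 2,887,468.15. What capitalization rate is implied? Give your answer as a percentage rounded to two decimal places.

P = C/r ⇒ r = C/P = 317,000.00/2,887,468.15 = 0.109785

10.98%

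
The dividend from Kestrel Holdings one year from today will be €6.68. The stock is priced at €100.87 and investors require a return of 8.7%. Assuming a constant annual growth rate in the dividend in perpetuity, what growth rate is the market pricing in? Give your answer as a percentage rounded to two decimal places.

2.08%

P = D₁/(r−g) ⇒ g = r − D₁/P = 0.087 − €6.68/€100.87 = 0.020776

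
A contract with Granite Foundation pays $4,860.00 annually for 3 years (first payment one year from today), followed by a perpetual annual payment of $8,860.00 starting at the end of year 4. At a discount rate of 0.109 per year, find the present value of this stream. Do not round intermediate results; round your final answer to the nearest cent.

PV of 3-year annuity: $4,860.00 × [1 − (1+0.109)^−3] / 0.109 = 11897.13998
Perpetuity value at year 3: $8,860.00 / 0.109 = 81284.40367
PV of perpetuity: 81284.40367 / (1+0.109)^3 = 59595.37893
Total PV = 11897.13998 + 59595.37893 = 71492.51891

$71492.52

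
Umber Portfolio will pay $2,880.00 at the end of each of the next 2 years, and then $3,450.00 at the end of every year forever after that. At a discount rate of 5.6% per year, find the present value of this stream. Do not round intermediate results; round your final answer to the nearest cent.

PV of 2-year annuity: $2,880.00 × [1 − (1+0.056)^−2] / 0.056 = 5309.91736
Perpetuity value at year 2: $3,450.00 / 0.056 = 61607.14286
PV of perpetuity: 61607.14286 / (1+0.056)^2 = 55246.30436
Total PV = 5309.91736 + 55246.30436 = 60556.22171

$60556.22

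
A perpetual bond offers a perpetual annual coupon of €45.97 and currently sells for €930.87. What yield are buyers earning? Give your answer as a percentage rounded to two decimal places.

4.94%

P = C/r ⇒ r = C/P = €45.97/€930.87 = 0.049384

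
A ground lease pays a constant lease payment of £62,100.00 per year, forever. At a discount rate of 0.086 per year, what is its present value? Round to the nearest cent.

Level perpetuity: PV = C / r = £62,100.00 / 0.086 = £722,093.02

£722093.02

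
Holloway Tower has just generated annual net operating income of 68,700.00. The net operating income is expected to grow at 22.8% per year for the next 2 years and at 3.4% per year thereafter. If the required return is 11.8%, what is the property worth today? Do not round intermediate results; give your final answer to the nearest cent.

D_1 = 84363.60000
D_2 = 103598.50080
Terminal value at year 2: TV = D_2×(1+g_2)/(r−g_2) = 107120.84983/0.084 = 1275248.21223
P_0 = D_1/(1+r)^1 + D_2/(1+r)^2 + TV/(1+r)^2
    = 75459.39177 + 82883.83998 + 1020260.60163 = 1178603.83338

1178603.83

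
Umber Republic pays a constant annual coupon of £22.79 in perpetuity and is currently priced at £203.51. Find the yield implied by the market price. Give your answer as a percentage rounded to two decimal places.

P = C/r ⇒ r = C/P = £22.79/£203.51 = 0.111985

11.20%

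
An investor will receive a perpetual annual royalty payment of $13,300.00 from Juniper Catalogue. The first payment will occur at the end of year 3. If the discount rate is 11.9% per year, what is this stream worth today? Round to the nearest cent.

$89257.46

Value at end of year 2: C / r = $13,300.00 / 0.119 = $111,764.7059
Discount to today: PV = $111,764.7059 / (1 + 0.119)^2 = $111,764.7059 / 1.252161 = $89,257.46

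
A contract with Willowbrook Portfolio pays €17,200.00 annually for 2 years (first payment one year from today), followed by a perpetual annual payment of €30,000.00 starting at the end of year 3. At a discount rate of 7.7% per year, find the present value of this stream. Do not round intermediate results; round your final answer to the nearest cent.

PV of 2-year annuity: €17,200.00 × [1 − (1+0.077)^−2] / 0.077 = 30798.78165
Perpetuity value at year 2: €30,000.00 / 0.077 = 389610.38961
PV of perpetuity: 389610.38961 / (1+0.077)^2 = 335891.58441
Total PV = 30798.78165 + 335891.58441 = 366690.36606

€366690.37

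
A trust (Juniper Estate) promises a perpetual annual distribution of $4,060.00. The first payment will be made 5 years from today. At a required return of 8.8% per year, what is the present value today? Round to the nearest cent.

$32925.15

Value at end of year 4: C / r = $4,060.00 / 0.088 = $46,136.3636
Discount to today: PV = $46,136.3636 / (1 + 0.088)^4 = $46,136.3636 / 1.401250 = $32,925.15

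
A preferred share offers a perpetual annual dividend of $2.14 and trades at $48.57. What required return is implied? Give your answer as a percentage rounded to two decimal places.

4.41%

P = C/r ⇒ r = C/P = $2.14/$48.57 = 0.044060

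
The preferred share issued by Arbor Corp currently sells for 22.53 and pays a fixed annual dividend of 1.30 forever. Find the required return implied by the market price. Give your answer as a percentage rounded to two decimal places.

P = C/r ⇒ r = C/P = 1.30/22.53 = 0.057701

5.77%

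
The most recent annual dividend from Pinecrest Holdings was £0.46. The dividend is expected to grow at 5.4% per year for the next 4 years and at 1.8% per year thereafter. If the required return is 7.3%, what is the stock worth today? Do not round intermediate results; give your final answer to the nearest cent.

£9.69

D_1 = 0.48484
D_2 = 0.51102
D_3 = 0.53862
D_4 = 0.56770
Terminal value at year 4: TV = D_4×(1+g_2)/(r−g_2) = 0.57792/0.055 = 10.50764
P_0 = D_1/(1+r)^1 + D_2/(1+r)^2 + D_3/(1+r)^3 + D_4/(1+r)^4 + TV/(1+r)^4
    = 0.45185 + 0.44385 + 0.43599 + 0.42827 + 7.92696 = 9.68693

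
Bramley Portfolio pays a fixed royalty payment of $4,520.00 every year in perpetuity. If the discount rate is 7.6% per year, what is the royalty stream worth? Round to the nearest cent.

Level perpetuity: PV = C / r = $4,520.00 / 0.076 = $59,473.68

$59473.68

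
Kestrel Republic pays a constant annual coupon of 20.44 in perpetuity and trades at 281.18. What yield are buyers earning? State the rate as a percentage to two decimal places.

P = C/r ⇒ r = C/P = 20.44/281.18 = 0.072694

7.27%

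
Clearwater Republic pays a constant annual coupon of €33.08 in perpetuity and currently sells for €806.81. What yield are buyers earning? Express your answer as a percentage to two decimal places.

4.10%

P = C/r ⇒ r = C/P = €33.08/€806.81 = 0.041001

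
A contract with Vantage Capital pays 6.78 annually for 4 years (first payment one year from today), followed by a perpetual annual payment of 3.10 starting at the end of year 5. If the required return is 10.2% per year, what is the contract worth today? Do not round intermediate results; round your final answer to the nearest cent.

PV of 4-year annuity: 6.78 × [1 − (1+0.102)^−4] / 0.102 = 21.39897
Perpetuity value at year 4: 3.10 / 0.102 = 30.39216
PV of perpetuity: 30.39216 / (1+0.102)^4 = 20.60797
Total PV = 21.39897 + 20.60797 = 42.00694

42.01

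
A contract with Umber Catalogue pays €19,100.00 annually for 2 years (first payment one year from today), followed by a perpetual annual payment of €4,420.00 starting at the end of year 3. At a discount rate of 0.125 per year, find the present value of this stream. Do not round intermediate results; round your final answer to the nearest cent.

€60007.90

PV of 2-year annuity: €19,100.00 × [1 − (1+0.125)^−2] / 0.125 = 32069.13580
Perpetuity value at year 2: €4,420.00 / 0.125 = 35360.00000
PV of perpetuity: 35360.00000 / (1+0.125)^2 = 27938.76543
Total PV = 32069.13580 + 27938.76543 = 60007.90123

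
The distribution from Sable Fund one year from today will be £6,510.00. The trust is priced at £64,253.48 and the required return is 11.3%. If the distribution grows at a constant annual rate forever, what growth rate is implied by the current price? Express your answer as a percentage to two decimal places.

P = D₁/(r−g) ⇒ g = r − D₁/P = 0.113 − £6,510.00/£64,253.48 = 0.011683

1.17%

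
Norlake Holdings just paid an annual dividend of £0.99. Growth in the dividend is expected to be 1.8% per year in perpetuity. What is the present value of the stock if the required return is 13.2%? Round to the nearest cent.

£8.84

D₁ = D₀ × (1 + g) = £0.99 × 1.018 = £1.0078
Growing perpetuity: P = D₁ / (r − g) = £1.0078 / (0.132 − 0.018) = £8.84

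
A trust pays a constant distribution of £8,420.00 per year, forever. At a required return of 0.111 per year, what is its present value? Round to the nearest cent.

£75855.86

Level perpetuity: PV = C / r = £8,420.00 / 0.111 = £75,855.86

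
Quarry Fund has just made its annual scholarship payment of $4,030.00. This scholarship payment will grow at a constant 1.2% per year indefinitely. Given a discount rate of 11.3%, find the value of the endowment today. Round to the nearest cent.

D₁ = D₀ × (1 + g) = $4,030.00 × 1.012 = $4,078.3600
Growing perpetuity: P = D₁ / (r − g) = $4,078.3600 / (0.113 − 0.012) = $40,379.80

$40379.80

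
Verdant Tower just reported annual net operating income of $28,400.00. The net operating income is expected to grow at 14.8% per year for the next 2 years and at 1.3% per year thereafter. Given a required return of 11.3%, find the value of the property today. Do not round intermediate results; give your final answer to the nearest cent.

D_1 = 32603.20000
D_2 = 37428.47360
Terminal value at year 2: TV = D_2×(1+g_2)/(r−g_2) = 37915.04376/0.1 = 379150.43757
P_0 = D_1/(1+r)^1 + D_2/(1+r)^2 + TV/(1+r)^2
    = 29293.08176 + 30214.24785 + 306070.33076 = 365577.66038

$365577.66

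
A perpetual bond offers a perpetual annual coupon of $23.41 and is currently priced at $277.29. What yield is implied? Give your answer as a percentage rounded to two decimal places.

P = C/r ⇒ r = C/P = $23.41/$277.29 = 0.084424

8.44%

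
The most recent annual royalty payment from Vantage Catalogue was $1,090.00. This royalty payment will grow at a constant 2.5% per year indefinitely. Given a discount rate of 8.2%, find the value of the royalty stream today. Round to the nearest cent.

D₁ = D₀ × (1 + g) = $1,090.00 × 1.025 = $1,117.2500
Growing perpetuity: P = D₁ / (r − g) = $1,117.2500 / (0.082 − 0.025) = $19,600.88

$19600.88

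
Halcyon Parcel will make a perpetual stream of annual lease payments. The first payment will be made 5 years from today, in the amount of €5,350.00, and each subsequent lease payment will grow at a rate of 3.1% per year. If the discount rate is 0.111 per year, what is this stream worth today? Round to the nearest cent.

€43894.24

Value at end of year 4: C₁ / (r − g) = €5,350.00 / (0.111 − 0.031) = €66,875.0000
Discount to today: PV = €66,875.0000 / (1 + 0.111)^4 = €66,875.0000 / 1.523548 = €43,894.24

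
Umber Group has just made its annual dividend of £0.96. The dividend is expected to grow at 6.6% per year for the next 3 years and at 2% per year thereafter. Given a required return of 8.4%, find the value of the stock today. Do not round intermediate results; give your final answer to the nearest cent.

D_1 = 1.02336
D_2 = 1.09090
D_3 = 1.16290
Terminal value at year 3: TV = D_3×(1+g_2)/(r−g_2) = 1.18616/0.064 = 18.53374
P_0 = D_1/(1+r)^1 + D_2/(1+r)^2 + D_3/(1+r)^3 + TV/(1+r)^3
    = 0.94406 + 0.92838 + 0.91297 + 14.55041 = 17.33582

£17.34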